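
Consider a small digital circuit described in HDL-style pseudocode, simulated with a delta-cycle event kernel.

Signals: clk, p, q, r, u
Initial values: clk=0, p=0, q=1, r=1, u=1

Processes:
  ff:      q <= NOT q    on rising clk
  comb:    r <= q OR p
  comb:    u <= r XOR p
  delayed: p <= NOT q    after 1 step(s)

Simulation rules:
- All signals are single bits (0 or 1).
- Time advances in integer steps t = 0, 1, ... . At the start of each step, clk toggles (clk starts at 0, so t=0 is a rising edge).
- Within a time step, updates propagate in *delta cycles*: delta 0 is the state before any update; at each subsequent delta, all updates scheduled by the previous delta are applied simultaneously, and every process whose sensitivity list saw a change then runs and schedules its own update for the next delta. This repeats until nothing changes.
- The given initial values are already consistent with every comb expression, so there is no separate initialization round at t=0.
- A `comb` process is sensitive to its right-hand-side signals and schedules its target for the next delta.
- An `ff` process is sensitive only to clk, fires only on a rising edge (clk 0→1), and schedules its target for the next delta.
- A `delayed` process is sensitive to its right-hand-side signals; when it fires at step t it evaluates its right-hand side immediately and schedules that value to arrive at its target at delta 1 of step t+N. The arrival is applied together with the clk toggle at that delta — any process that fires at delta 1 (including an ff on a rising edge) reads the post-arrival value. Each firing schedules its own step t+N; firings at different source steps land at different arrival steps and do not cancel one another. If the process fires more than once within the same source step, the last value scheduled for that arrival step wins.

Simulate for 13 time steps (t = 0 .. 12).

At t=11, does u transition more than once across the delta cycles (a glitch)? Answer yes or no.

no

[bits: clk,p,u,q,r]
t=0: Δ0=00111 Δ1=10111 Δ2=10101 Δ3=10100 Δ4=10000 | 4Δ
t=1: Δ0=10000 Δ1=01000 Δ2=01101 Δ3=01001 | 3Δ
t=2: Δ0=01001 Δ1=11001 Δ2=11011 | 2Δ
t=3: Δ0=11011 Δ1=00011 Δ2=00111 | 2Δ
t=4: Δ0=00111 Δ1=10111 Δ2=10101 Δ3=10100 Δ4=10000 | 4Δ
t=5: Δ0=10000 Δ1=01000 Δ2=01101 Δ3=01001 | 3Δ
t=6: Δ0=01001 Δ1=11001 Δ2=11011 | 2Δ
t=7: Δ0=11011 Δ1=00011 Δ2=00111 | 2Δ
t=8: Δ0=00111 Δ1=10111 Δ2=10101 Δ3=10100 Δ4=10000 | 4Δ
t=9: Δ0=10000 Δ1=01000 Δ2=01101 Δ3=01001 | 3Δ
t=10: Δ0=01001 Δ1=11001 Δ2=11011 | 2Δ
t=11: Δ0=11011 Δ1=00011 Δ2=00111 | 2Δ
t=12: Δ0=00111 Δ1=10111 Δ2=10101 Δ3=10100 Δ4=10000 | 4Δ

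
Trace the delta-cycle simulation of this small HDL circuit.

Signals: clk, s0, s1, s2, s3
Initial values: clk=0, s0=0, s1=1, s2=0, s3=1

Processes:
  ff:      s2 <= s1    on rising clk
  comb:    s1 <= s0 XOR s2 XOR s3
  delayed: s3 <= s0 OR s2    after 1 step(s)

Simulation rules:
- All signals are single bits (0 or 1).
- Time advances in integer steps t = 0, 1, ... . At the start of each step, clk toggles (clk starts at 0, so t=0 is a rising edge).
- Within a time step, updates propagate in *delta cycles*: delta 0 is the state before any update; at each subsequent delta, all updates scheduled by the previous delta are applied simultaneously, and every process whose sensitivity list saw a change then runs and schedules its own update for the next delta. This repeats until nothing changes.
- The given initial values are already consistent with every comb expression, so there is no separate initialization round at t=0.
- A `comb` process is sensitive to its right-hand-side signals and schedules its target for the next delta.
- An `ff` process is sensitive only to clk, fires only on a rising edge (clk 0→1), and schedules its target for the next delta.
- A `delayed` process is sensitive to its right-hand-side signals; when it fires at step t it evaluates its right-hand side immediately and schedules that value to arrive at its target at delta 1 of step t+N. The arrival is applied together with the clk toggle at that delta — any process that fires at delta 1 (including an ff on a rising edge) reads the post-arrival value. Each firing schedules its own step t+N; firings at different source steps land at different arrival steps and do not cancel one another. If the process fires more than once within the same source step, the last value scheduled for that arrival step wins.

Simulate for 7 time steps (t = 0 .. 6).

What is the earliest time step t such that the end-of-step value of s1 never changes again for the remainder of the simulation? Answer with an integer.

t0.Δ0 clk=0 s3=1 s2=0 s0=0 s1=1
t0.Δ1 clk=1 s3=1 s2=0 s0=0 s1=1
t0.Δ2 clk=1 s3=1 s2=1 s0=0 s1=1
t0.Δ3 clk=1 s3=1 s2=1 s0=0 s1=0
t1.Δ0 clk=1 s3=1 s2=1 s0=0 s1=0
t1.Δ1 clk=0 s3=1 s2=1 s0=0 s1=0
t2.Δ0 clk=0 s3=1 s2=1 s0=0 s1=0
t2.Δ1 clk=1 s3=1 s2=1 s0=0 s1=0
t2.Δ2 clk=1 s3=1 s2=0 s0=0 s1=0
t2.Δ3 clk=1 s3=1 s2=0 s0=0 s1=1
t3.Δ0 clk=1 s3=1 s2=0 s0=0 s1=1
t3.Δ1 clk=0 s3=0 s2=0 s0=0 s1=1
t3.Δ2 clk=0 s3=0 s2=0 s0=0 s1=0
t4.Δ0 clk=0 s3=0 s2=0 s0=0 s1=0
t4.Δ1 clk=1 s3=0 s2=0 s0=0 s1=0
t5.Δ0 clk=1 s3=0 s2=0 s0=0 s1=0
t5.Δ1 clk=0 s3=0 s2=0 s0=0 s1=0
t6.Δ0 clk=0 s3=0 s2=0 s0=0 s1=0
t6.Δ1 clk=1 s3=0 s2=0 s0=0 s1=0

3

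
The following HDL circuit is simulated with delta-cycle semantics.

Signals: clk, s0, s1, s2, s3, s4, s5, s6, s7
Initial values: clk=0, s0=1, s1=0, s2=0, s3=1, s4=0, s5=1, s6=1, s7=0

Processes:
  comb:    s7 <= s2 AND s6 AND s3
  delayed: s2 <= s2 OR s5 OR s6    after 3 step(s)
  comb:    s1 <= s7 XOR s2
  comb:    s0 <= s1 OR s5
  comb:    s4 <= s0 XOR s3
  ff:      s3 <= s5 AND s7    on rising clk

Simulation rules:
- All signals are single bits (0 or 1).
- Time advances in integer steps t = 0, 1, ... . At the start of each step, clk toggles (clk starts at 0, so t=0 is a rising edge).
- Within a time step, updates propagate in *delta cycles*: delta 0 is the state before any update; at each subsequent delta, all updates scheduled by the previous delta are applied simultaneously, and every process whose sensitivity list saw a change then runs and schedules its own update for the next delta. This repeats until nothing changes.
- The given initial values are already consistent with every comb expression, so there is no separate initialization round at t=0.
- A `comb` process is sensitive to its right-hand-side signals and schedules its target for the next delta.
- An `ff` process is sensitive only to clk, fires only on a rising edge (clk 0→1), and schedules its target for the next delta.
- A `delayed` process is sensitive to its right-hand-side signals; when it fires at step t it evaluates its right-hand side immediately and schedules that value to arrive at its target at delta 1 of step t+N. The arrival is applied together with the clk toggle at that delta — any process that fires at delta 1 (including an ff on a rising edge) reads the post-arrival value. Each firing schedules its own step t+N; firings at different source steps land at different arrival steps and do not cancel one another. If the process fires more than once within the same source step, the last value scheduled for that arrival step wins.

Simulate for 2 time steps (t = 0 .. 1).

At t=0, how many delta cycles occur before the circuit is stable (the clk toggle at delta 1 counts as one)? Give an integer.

3

t0.Δ0 s5=1 s2=0 clk=0 s1=0 s4=0 s6=1 s7=0 s3=1 s0=1
t0.Δ1 s5=1 s2=0 clk=1 s1=0 s4=0 s6=1 s7=0 s3=1 s0=1
t0.Δ2 s5=1 s2=0 clk=1 s1=0 s4=0 s6=1 s7=0 s3=0 s0=1
t0.Δ3 s5=1 s2=0 clk=1 s1=0 s4=1 s6=1 s7=0 s3=0 s0=1
t1.Δ0 s5=1 s2=0 clk=1 s1=0 s4=1 s6=1 s7=0 s3=0 s0=1
t1.Δ1 s5=1 s2=0 clk=0 s1=0 s4=1 s6=1 s7=0 s3=0 s0=1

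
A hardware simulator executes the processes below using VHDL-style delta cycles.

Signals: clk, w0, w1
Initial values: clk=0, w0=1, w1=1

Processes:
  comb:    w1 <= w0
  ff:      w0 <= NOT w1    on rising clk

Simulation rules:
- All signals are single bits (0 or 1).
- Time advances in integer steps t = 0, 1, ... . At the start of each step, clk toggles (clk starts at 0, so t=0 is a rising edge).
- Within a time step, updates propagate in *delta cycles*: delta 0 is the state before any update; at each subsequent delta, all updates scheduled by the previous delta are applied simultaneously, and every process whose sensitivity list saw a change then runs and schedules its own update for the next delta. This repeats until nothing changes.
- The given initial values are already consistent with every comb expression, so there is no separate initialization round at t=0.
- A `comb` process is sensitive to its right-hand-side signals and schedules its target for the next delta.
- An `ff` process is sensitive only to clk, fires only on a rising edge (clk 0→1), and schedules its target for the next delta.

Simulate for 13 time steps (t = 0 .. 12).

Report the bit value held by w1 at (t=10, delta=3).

t=0 Δ0: clk=0 w0=1 w1=1
  Δ1: clk:0→1
  Δ2: w0:1→0
  Δ3: w1:1→0
  (3Δ to stable)
t=1 Δ0: clk=1 w0=0 w1=0
  Δ1: clk:1→0
  (1Δ to stable)
t=2 Δ0: clk=0 w0=0 w1=0
  Δ1: clk:0→1
  Δ2: w0:0→1
  Δ3: w1:0→1
  (3Δ to stable)
t=3 Δ0: clk=1 w0=1 w1=1
  Δ1: clk:1→0
  (1Δ to stable)
t=4 Δ0: clk=0 w0=1 w1=1
  Δ1: clk:0→1
  Δ2: w0:1→0
  Δ3: w1:1→0
  (3Δ to stable)
t=5 Δ0: clk=1 w0=0 w1=0
  Δ1: clk:1→0
  (1Δ to stable)
t=6 Δ0: clk=0 w0=0 w1=0
  Δ1: clk:0→1
  Δ2: w0:0→1
  Δ3: w1:0→1
  (3Δ to stable)
t=7 Δ0: clk=1 w0=1 w1=1
  Δ1: clk:1→0
  (1Δ to stable)
t=8 Δ0: clk=0 w0=1 w1=1
  Δ1: clk:0→1
  Δ2: w0:1→0
  Δ3: w1:1→0
  (3Δ to stable)
t=9 Δ0: clk=1 w0=0 w1=0
  Δ1: clk:1→0
  (1Δ to stable)
t=10 Δ0: clk=0 w0=0 w1=0
  Δ1: clk:0→1
  Δ2: w0:0→1
  Δ3: w1:0→1
  (3Δ to stable)
t=11 Δ0: clk=1 w0=1 w1=1
  Δ1: clk:1→0
  (1Δ to stable)
t=12 Δ0: clk=0 w0=1 w1=1
  Δ1: clk:0→1
  Δ2: w0:1→0
  Δ3: w1:1→0
  (3Δ to stable)

1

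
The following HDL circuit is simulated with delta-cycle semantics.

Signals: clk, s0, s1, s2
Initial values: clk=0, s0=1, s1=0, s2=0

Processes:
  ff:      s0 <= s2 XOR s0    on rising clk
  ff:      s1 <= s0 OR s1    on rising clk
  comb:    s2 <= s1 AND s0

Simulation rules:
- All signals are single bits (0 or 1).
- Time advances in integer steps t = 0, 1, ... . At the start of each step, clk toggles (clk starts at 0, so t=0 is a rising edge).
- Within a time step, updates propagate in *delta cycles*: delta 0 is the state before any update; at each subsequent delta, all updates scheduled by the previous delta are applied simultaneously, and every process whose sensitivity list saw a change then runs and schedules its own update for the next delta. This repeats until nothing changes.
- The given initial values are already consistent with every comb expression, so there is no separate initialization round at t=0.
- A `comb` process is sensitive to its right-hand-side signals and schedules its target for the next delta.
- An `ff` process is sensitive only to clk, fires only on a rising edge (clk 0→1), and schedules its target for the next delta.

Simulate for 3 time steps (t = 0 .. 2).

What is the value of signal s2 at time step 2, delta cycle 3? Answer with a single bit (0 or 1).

0

[bits: s0,s1,clk,s2]
t=0: Δ0=1000 Δ1=1010 Δ2=1110 Δ3=1111 | 3Δ
t=1: Δ0=1111 Δ1=1101 | 1Δ
t=2: Δ0=1101 Δ1=1111 Δ2=0111 Δ3=0110 | 3Δ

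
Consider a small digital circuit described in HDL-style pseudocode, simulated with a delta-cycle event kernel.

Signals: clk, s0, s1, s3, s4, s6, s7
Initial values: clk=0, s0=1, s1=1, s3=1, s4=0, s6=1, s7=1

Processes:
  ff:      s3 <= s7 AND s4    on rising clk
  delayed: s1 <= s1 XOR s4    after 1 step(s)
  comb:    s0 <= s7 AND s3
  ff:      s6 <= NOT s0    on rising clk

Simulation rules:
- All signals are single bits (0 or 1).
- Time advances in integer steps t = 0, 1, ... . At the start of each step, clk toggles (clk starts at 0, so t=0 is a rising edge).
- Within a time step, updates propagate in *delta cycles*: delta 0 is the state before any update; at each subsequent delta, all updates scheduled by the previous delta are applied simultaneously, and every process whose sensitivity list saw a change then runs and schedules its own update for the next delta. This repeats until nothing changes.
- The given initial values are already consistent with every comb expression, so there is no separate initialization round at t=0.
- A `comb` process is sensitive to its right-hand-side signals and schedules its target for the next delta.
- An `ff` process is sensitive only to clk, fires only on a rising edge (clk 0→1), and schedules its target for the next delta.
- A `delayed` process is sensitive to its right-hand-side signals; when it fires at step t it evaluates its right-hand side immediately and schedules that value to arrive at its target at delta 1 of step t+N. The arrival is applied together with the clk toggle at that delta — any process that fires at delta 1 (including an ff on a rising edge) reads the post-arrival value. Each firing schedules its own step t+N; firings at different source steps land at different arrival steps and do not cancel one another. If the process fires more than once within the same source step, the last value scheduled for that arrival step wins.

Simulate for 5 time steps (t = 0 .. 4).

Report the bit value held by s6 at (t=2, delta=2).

1

t=0 Δ0: s7=1 s0=1 s1=1 s3=1 s6=1 clk=0 s4=0
  Δ1: clk:0→1
  Δ2: s3:1→0, s6:1→0
  Δ3: s0:1→0
  (3Δ to stable)
t=1 Δ0: s7=1 s0=0 s1=1 s3=0 s6=0 clk=1 s4=0
  Δ1: clk:1→0
  (1Δ to stable)
t=2 Δ0: s7=1 s0=0 s1=1 s3=0 s6=0 clk=0 s4=0
  Δ1: clk:0→1
  Δ2: s6:0→1
  (2Δ to stable)
t=3 Δ0: s7=1 s0=0 s1=1 s3=0 s6=1 clk=1 s4=0
  Δ1: clk:1→0
  (1Δ to stable)
t=4 Δ0: s7=1 s0=0 s1=1 s3=0 s6=1 clk=0 s4=0
  Δ1: clk:0→1
  (1Δ to stable)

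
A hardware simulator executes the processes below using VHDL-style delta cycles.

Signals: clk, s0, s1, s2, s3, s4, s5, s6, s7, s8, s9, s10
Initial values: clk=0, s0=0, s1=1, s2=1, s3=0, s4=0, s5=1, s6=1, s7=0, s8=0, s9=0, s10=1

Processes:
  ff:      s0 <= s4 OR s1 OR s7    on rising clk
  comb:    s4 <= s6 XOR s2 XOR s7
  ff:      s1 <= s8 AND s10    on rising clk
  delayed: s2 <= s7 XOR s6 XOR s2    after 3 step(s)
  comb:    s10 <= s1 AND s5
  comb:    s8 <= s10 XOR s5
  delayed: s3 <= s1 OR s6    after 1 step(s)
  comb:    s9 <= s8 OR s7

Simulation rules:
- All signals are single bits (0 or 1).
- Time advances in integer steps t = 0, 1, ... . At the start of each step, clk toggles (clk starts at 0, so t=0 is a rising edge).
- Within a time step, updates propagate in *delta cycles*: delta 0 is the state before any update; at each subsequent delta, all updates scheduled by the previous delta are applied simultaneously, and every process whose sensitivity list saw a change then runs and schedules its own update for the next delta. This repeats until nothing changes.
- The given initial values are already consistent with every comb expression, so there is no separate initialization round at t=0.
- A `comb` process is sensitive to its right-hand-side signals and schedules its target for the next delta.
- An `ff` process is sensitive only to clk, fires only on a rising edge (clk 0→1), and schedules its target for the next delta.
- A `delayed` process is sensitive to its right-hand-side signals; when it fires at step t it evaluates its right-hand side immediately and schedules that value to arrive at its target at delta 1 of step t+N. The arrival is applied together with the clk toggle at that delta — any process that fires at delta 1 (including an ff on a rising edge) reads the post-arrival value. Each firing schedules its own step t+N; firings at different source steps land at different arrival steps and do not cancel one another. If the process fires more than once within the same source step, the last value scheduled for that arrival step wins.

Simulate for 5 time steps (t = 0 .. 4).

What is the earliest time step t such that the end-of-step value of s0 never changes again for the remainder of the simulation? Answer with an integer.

t0.Δ0 s3=0 s6=1 s1=1 s8=0 s7=0 clk=0 s10=1 s5=1 s9=0 s0=0 s4=0 s2=1
t0.Δ1 s3=0 s6=1 s1=1 s8=0 s7=0 clk=1 s10=1 s5=1 s9=0 s0=0 s4=0 s2=1
t0.Δ2 s3=0 s6=1 s1=0 s8=0 s7=0 clk=1 s10=1 s5=1 s9=0 s0=1 s4=0 s2=1
t0.Δ3 s3=0 s6=1 s1=0 s8=0 s7=0 clk=1 s10=0 s5=1 s9=0 s0=1 s4=0 s2=1
t0.Δ4 s3=0 s6=1 s1=0 s8=1 s7=0 clk=1 s10=0 s5=1 s9=0 s0=1 s4=0 s2=1
t0.Δ5 s3=0 s6=1 s1=0 s8=1 s7=0 clk=1 s10=0 s5=1 s9=1 s0=1 s4=0 s2=1
t1.Δ0 s3=0 s6=1 s1=0 s8=1 s7=0 clk=1 s10=0 s5=1 s9=1 s0=1 s4=0 s2=1
t1.Δ1 s3=1 s6=1 s1=0 s8=1 s7=0 clk=0 s10=0 s5=1 s9=1 s0=1 s4=0 s2=1
t2.Δ0 s3=1 s6=1 s1=0 s8=1 s7=0 clk=0 s10=0 s5=1 s9=1 s0=1 s4=0 s2=1
t2.Δ1 s3=1 s6=1 s1=0 s8=1 s7=0 clk=1 s10=0 s5=1 s9=1 s0=1 s4=0 s2=1
t2.Δ2 s3=1 s6=1 s1=0 s8=1 s7=0 clk=1 s10=0 s5=1 s9=1 s0=0 s4=0 s2=1
t3.Δ0 s3=1 s6=1 s1=0 s8=1 s7=0 clk=1 s10=0 s5=1 s9=1 s0=0 s4=0 s2=1
t3.Δ1 s3=1 s6=1 s1=0 s8=1 s7=0 clk=0 s10=0 s5=1 s9=1 s0=0 s4=0 s2=1
t4.Δ0 s3=1 s6=1 s1=0 s8=1 s7=0 clk=0 s10=0 s5=1 s9=1 s0=0 s4=0 s2=1
t4.Δ1 s3=1 s6=1 s1=0 s8=1 s7=0 clk=1 s10=0 s5=1 s9=1 s0=0 s4=0 s2=1

2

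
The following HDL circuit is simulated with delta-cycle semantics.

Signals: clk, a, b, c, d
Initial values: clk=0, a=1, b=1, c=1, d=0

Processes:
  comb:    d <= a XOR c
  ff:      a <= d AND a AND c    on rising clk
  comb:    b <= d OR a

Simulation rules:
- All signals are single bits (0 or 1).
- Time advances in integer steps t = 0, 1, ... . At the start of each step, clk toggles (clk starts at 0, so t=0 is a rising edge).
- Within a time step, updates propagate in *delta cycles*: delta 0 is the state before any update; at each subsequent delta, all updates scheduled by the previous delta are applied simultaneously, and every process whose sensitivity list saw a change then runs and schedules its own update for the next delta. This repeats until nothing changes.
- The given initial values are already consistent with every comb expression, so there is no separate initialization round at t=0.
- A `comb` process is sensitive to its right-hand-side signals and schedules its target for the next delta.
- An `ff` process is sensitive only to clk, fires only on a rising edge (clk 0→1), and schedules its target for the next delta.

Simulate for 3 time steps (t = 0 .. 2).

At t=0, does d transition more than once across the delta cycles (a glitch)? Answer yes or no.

t=0 Δ0: clk=0 c=1 b=1 a=1 d=0
  Δ1: clk:0→1
  Δ2: a:1→0
  Δ3: b:1→0, d:0→1
  Δ4: b:0→1
  (4Δ to stable)
t=1 Δ0: clk=1 c=1 b=1 a=0 d=1
  Δ1: clk:1→0
  (1Δ to stable)
t=2 Δ0: clk=0 c=1 b=1 a=0 d=1
  Δ1: clk:0→1
  (1Δ to stable)

no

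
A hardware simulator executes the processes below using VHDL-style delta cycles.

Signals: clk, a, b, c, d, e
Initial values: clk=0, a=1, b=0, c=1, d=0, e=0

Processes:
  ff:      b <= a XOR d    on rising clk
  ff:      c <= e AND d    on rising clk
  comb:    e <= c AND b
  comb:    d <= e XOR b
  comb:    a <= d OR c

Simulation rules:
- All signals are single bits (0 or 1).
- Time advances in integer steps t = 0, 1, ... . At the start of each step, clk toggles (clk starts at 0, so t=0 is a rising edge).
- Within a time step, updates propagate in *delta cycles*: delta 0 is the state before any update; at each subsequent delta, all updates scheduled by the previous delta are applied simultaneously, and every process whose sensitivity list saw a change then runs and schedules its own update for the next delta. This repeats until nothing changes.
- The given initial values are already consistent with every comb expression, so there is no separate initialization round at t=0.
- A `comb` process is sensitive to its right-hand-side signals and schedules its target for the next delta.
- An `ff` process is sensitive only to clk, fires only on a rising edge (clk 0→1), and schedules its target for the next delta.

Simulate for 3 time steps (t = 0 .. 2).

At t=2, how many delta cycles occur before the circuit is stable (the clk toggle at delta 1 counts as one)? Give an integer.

t=0 Δ0: e=0 b=0 c=1 a=1 d=0 clk=0
  Δ1: clk:0→1
  Δ2: b:0→1, c:1→0
  Δ3: a:1→0, d:0→1
  Δ4: a:0→1
  (4Δ to stable)
t=1 Δ0: e=0 b=1 c=0 a=1 d=1 clk=1
  Δ1: clk:1→0
  (1Δ to stable)
t=2 Δ0: e=0 b=1 c=0 a=1 d=1 clk=0
  Δ1: clk:0→1
  Δ2: b:1→0
  Δ3: d:1→0
  Δ4: a:1→0
  (4Δ to stable)

4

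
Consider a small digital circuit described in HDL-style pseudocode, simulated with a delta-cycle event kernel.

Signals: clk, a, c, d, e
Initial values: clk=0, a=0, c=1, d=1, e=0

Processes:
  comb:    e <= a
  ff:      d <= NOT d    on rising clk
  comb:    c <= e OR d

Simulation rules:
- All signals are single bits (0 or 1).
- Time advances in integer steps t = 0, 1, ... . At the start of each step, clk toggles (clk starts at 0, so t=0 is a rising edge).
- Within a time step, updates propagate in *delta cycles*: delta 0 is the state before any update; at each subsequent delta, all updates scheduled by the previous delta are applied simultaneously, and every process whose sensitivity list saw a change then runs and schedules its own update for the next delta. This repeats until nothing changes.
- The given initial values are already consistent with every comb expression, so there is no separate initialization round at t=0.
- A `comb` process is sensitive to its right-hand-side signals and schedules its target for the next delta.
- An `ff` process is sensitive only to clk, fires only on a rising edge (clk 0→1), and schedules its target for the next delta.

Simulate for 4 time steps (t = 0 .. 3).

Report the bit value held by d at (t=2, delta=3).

[bits: a,e,d,c,clk]
t=0: Δ0=00110 Δ1=00111 Δ2=00011 Δ3=00001 | 3Δ
t=1: Δ0=00001 Δ1=00000 | 1Δ
t=2: Δ0=00000 Δ1=00001 Δ2=00101 Δ3=00111 | 3Δ
t=3: Δ0=00111 Δ1=00110 | 1Δ

1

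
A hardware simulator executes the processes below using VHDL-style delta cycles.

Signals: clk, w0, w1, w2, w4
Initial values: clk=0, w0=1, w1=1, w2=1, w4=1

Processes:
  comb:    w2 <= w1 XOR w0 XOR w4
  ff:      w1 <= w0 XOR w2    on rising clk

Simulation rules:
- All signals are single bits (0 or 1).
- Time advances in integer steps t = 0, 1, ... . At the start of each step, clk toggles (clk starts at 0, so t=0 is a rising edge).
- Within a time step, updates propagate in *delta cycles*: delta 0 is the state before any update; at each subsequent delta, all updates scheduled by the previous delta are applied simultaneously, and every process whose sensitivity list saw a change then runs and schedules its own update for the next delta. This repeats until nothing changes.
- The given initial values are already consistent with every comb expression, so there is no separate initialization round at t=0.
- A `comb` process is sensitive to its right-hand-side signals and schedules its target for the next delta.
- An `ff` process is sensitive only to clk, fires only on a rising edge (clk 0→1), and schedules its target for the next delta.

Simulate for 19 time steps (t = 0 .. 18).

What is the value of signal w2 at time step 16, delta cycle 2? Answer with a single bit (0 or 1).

1

t=0 Δ0: w0=1 w2=1 w4=1 clk=0 w1=1
  Δ1: clk:0→1
  Δ2: w1:1→0
  Δ3: w2:1→0
  (3Δ to stable)
t=1 Δ0: w0=1 w2=0 w4=1 clk=1 w1=0
  Δ1: clk:1→0
  (1Δ to stable)
t=2 Δ0: w0=1 w2=0 w4=1 clk=0 w1=0
  Δ1: clk:0→1
  Δ2: w1:0→1
  Δ3: w2:0→1
  (3Δ to stable)
t=3 Δ0: w0=1 w2=1 w4=1 clk=1 w1=1
  Δ1: clk:1→0
  (1Δ to stable)
t=4 Δ0: w0=1 w2=1 w4=1 clk=0 w1=1
  Δ1: clk:0→1
  Δ2: w1:1→0
  Δ3: w2:1→0
  (3Δ to stable)
t=5 Δ0: w0=1 w2=0 w4=1 clk=1 w1=0
  Δ1: clk:1→0
  (1Δ to stable)
t=6 Δ0: w0=1 w2=0 w4=1 clk=0 w1=0
  Δ1: clk:0→1
  Δ2: w1:0→1
  Δ3: w2:0→1
  (3Δ to stable)
t=7 Δ0: w0=1 w2=1 w4=1 clk=1 w1=1
  Δ1: clk:1→0
  (1Δ to stable)
t=8 Δ0: w0=1 w2=1 w4=1 clk=0 w1=1
  Δ1: clk:0→1
  Δ2: w1:1→0
  Δ3: w2:1→0
  (3Δ to stable)
t=9 Δ0: w0=1 w2=0 w4=1 clk=1 w1=0
  Δ1: clk:1→0
  (1Δ to stable)
t=10 Δ0: w0=1 w2=0 w4=1 clk=0 w1=0
  Δ1: clk:0→1
  Δ2: w1:0→1
  Δ3: w2:0→1
  (3Δ to stable)
t=11 Δ0: w0=1 w2=1 w4=1 clk=1 w1=1
  Δ1: clk:1→0
  (1Δ to stable)
t=12 Δ0: w0=1 w2=1 w4=1 clk=0 w1=1
  Δ1: clk:0→1
  Δ2: w1:1→0
  Δ3: w2:1→0
  (3Δ to stable)
t=13 Δ0: w0=1 w2=0 w4=1 clk=1 w1=0
  Δ1: clk:1→0
  (1Δ to stable)
t=14 Δ0: w0=1 w2=0 w4=1 clk=0 w1=0
  Δ1: clk:0→1
  Δ2: w1:0→1
  Δ3: w2:0→1
  (3Δ to stable)
t=15 Δ0: w0=1 w2=1 w4=1 clk=1 w1=1
  Δ1: clk:1→0
  (1Δ to stable)
t=16 Δ0: w0=1 w2=1 w4=1 clk=0 w1=1
  Δ1: clk:0→1
  Δ2: w1:1→0
  Δ3: w2:1→0
  (3Δ to stable)
t=17 Δ0: w0=1 w2=0 w4=1 clk=1 w1=0
  Δ1: clk:1→0
  (1Δ to stable)
t=18 Δ0: w0=1 w2=0 w4=1 clk=0 w1=0
  Δ1: clk:0→1
  Δ2: w1:0→1
  Δ3: w2:0→1
  (3Δ to stable)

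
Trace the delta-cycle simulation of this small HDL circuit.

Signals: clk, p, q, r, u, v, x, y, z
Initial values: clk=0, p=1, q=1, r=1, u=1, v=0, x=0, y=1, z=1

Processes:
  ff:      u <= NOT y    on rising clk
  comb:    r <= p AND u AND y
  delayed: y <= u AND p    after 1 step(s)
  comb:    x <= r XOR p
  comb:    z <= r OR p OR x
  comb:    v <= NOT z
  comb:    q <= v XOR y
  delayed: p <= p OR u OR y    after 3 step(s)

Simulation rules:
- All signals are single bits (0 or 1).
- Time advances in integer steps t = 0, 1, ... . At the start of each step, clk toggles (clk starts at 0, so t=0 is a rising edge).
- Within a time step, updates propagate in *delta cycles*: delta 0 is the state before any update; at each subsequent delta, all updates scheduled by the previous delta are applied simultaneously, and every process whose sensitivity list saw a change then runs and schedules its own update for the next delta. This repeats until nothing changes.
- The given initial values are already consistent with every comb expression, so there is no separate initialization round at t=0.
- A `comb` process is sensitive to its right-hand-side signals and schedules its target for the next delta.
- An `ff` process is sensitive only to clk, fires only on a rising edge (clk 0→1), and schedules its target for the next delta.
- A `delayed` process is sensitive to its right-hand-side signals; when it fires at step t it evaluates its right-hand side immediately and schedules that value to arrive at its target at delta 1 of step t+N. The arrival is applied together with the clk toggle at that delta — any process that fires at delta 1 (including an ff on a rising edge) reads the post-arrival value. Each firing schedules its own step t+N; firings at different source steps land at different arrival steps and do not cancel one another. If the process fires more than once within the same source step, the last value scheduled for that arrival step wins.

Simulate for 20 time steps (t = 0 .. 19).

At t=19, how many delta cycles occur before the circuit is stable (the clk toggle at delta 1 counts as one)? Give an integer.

3

t=0 Δ0: clk=0 u=1 y=1 q=1 r=1 v=0 x=0 p=1 z=1
  Δ1: clk:0→1
  Δ2: u:1→0
  Δ3: r:1→0
  Δ4: x:0→1
  (4Δ to stable)
t=1 Δ0: clk=1 u=0 y=1 q=1 r=0 v=0 x=1 p=1 z=1
  Δ1: clk:1→0, y:1→0
  Δ2: q:1→0
  (2Δ to stable)
t=2 Δ0: clk=0 u=0 y=0 q=0 r=0 v=0 x=1 p=1 z=1
  Δ1: clk:0→1
  Δ2: u:0→1
  (2Δ to stable)
t=3 Δ0: clk=1 u=1 y=0 q=0 r=0 v=0 x=1 p=1 z=1
  Δ1: clk:1→0, y:0→1
  Δ2: q:0→1, r:0→1
  Δ3: x:1→0
  (3Δ to stable)
t=4 Δ0: clk=0 u=1 y=1 q=1 r=1 v=0 x=0 p=1 z=1
  Δ1: clk:0→1
  Δ2: u:1→0
  Δ3: r:1→0
  Δ4: x:0→1
  (4Δ to stable)
t=5 Δ0: clk=1 u=0 y=1 q=1 r=0 v=0 x=1 p=1 z=1
  Δ1: clk:1→0, y:1→0
  Δ2: q:1→0
  (2Δ to stable)
t=6 Δ0: clk=0 u=0 y=0 q=0 r=0 v=0 x=1 p=1 z=1
  Δ1: clk:0→1
  Δ2: u:0→1
  (2Δ to stable)
t=7 Δ0: clk=1 u=1 y=0 q=0 r=0 v=0 x=1 p=1 z=1
  Δ1: clk:1→0, y:0→1
  Δ2: q:0→1, r:0→1
  Δ3: x:1→0
  (3Δ to stable)
t=8 Δ0: clk=0 u=1 y=1 q=1 r=1 v=0 x=0 p=1 z=1
  Δ1: clk:0→1
  Δ2: u:1→0
  Δ3: r:1→0
  Δ4: x:0→1
  (4Δ to stable)
t=9 Δ0: clk=1 u=0 y=1 q=1 r=0 v=0 x=1 p=1 z=1
  Δ1: clk:1→0, y:1→0
  Δ2: q:1→0
  (2Δ to stable)
t=10 Δ0: clk=0 u=0 y=0 q=0 r=0 v=0 x=1 p=1 z=1
  Δ1: clk:0→1
  Δ2: u:0→1
  (2Δ to stable)
t=11 Δ0: clk=1 u=1 y=0 q=0 r=0 v=0 x=1 p=1 z=1
  Δ1: clk:1→0, y:0→1
  Δ2: q:0→1, r:0→1
  Δ3: x:1→0
  (3Δ to stable)
t=12 Δ0: clk=0 u=1 y=1 q=1 r=1 v=0 x=0 p=1 z=1
  Δ1: clk:0→1
  Δ2: u:1→0
  Δ3: r:1→0
  Δ4: x:0→1
  (4Δ to stable)
t=13 Δ0: clk=1 u=0 y=1 q=1 r=0 v=0 x=1 p=1 z=1
  Δ1: clk:1→0, y:1→0
  Δ2: q:1→0
  (2Δ to stable)
t=14 Δ0: clk=0 u=0 y=0 q=0 r=0 v=0 x=1 p=1 z=1
  Δ1: clk:0→1
  Δ2: u:0→1
  (2Δ to stable)
t=15 Δ0: clk=1 u=1 y=0 q=0 r=0 v=0 x=1 p=1 z=1
  Δ1: clk:1→0, y:0→1
  Δ2: q:0→1, r:0→1
  Δ3: x:1→0
  (3Δ to stable)
t=16 Δ0: clk=0 u=1 y=1 q=1 r=1 v=0 x=0 p=1 z=1
  Δ1: clk:0→1
  Δ2: u:1→0
  Δ3: r:1→0
  Δ4: x:0→1
  (4Δ to stable)
t=17 Δ0: clk=1 u=0 y=1 q=1 r=0 v=0 x=1 p=1 z=1
  Δ1: clk:1→0, y:1→0
  Δ2: q:1→0
  (2Δ to stable)
t=18 Δ0: clk=0 u=0 y=0 q=0 r=0 v=0 x=1 p=1 z=1
  Δ1: clk:0→1
  Δ2: u:0→1
  (2Δ to stable)
t=19 Δ0: clk=1 u=1 y=0 q=0 r=0 v=0 x=1 p=1 z=1
  Δ1: clk:1→0, y:0→1
  Δ2: q:0→1, r:0→1
  Δ3: x:1→0
  (3Δ to stable)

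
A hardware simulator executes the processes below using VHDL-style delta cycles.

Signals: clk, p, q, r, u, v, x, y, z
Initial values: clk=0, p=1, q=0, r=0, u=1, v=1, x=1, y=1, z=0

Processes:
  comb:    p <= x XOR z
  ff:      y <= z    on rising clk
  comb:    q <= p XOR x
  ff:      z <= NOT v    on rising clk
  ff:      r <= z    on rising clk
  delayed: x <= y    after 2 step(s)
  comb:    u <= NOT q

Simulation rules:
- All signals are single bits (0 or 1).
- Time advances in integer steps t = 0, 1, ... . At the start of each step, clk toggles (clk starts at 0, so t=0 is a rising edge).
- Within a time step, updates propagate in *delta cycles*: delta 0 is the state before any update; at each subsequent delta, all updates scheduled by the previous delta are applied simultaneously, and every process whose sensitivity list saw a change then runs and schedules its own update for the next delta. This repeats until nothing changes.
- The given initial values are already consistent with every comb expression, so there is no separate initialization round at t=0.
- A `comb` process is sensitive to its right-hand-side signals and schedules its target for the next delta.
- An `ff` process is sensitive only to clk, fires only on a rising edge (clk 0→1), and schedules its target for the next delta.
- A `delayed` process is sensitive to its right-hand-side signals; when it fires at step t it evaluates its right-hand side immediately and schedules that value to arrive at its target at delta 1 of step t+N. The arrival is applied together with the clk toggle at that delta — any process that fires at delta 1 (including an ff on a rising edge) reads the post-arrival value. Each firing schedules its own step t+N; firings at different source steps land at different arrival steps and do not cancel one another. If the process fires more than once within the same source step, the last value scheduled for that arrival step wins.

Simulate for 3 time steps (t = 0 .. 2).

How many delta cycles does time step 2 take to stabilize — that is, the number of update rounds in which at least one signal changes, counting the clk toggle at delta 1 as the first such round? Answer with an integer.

[bits: q,x,z,u,v,p,y,clk,r]
t=0: Δ0=010111100 Δ1=010111110 Δ2=010111010 | 2Δ
t=1: Δ0=010111010 Δ1=010111000 | 1Δ
t=2: Δ0=010111000 Δ1=000111010 Δ2=100110010 Δ3=000010010 Δ4=000110010 | 4Δ

4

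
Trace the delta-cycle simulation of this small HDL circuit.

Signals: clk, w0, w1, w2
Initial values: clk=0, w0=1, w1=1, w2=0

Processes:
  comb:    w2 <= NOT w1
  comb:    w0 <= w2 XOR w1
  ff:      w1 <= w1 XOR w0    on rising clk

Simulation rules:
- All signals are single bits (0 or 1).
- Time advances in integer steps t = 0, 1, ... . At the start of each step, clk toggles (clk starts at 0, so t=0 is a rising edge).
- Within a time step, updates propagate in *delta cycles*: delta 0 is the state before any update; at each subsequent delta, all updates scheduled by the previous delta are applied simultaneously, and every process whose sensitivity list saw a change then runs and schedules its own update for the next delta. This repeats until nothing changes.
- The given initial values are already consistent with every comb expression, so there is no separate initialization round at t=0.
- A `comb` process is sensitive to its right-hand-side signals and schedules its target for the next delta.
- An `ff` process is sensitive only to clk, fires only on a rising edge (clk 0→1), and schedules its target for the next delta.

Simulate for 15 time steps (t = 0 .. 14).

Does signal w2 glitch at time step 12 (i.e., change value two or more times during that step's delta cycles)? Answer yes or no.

no

t=0 Δ0: clk=0 w1=1 w2=0 w0=1
  Δ1: clk:0→1
  Δ2: w1:1→0
  Δ3: w2:0→1, w0:1→0
  Δ4: w0:0→1
  (4Δ to stable)
t=1 Δ0: clk=1 w1=0 w2=1 w0=1
  Δ1: clk:1→0
  (1Δ to stable)
t=2 Δ0: clk=0 w1=0 w2=1 w0=1
  Δ1: clk:0→1
  Δ2: w1:0→1
  Δ3: w2:1→0, w0:1→0
  Δ4: w0:0→1
  (4Δ to stable)
t=3 Δ0: clk=1 w1=1 w2=0 w0=1
  Δ1: clk:1→0
  (1Δ to stable)
t=4 Δ0: clk=0 w1=1 w2=0 w0=1
  Δ1: clk:0→1
  Δ2: w1:1→0
  Δ3: w2:0→1, w0:1→0
  Δ4: w0:0→1
  (4Δ to stable)
t=5 Δ0: clk=1 w1=0 w2=1 w0=1
  Δ1: clk:1→0
  (1Δ to stable)
t=6 Δ0: clk=0 w1=0 w2=1 w0=1
  Δ1: clk:0→1
  Δ2: w1:0→1
  Δ3: w2:1→0, w0:1→0
  Δ4: w0:0→1
  (4Δ to stable)
t=7 Δ0: clk=1 w1=1 w2=0 w0=1
  Δ1: clk:1→0
  (1Δ to stable)
t=8 Δ0: clk=0 w1=1 w2=0 w0=1
  Δ1: clk:0→1
  Δ2: w1:1→0
  Δ3: w2:0→1, w0:1→0
  Δ4: w0:0→1
  (4Δ to stable)
t=9 Δ0: clk=1 w1=0 w2=1 w0=1
  Δ1: clk:1→0
  (1Δ to stable)
t=10 Δ0: clk=0 w1=0 w2=1 w0=1
  Δ1: clk:0→1
  Δ2: w1:0→1
  Δ3: w2:1→0, w0:1→0
  Δ4: w0:0→1
  (4Δ to stable)
t=11 Δ0: clk=1 w1=1 w2=0 w0=1
  Δ1: clk:1→0
  (1Δ to stable)
t=12 Δ0: clk=0 w1=1 w2=0 w0=1
  Δ1: clk:0→1
  Δ2: w1:1→0
  Δ3: w2:0→1, w0:1→0
  Δ4: w0:0→1
  (4Δ to stable)
t=13 Δ0: clk=1 w1=0 w2=1 w0=1
  Δ1: clk:1→0
  (1Δ to stable)
t=14 Δ0: clk=0 w1=0 w2=1 w0=1
  Δ1: clk:0→1
  Δ2: w1:0→1
  Δ3: w2:1→0, w0:1→0
  Δ4: w0:0→1
  (4Δ to stable)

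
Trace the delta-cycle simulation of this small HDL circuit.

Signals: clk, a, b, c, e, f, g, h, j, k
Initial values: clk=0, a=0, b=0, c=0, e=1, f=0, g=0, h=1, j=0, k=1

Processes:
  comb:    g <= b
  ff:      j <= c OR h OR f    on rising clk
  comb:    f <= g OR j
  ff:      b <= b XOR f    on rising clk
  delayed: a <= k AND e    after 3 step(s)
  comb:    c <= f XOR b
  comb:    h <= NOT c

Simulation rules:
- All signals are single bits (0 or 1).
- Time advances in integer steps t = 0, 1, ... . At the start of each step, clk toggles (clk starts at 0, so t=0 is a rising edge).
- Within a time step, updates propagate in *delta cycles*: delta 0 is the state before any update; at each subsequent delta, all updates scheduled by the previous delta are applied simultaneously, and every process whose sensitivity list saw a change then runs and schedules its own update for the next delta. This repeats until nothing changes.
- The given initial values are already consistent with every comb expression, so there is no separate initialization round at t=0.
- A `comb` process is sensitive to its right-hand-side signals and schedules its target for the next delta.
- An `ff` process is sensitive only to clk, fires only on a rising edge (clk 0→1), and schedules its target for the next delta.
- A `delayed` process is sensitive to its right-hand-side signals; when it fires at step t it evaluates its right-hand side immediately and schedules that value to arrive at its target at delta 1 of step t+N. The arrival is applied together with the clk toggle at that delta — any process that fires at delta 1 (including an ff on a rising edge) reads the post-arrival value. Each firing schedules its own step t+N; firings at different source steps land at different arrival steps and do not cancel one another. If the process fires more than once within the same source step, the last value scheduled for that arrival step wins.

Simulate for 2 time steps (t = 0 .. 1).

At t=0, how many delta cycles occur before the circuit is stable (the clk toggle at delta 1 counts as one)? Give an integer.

[bits: clk,c,e,k,j,h,f,b,g,a]
t=0: Δ0=0011010000 Δ1=1011010000 Δ2=1011110000 Δ3=1011111000 Δ4=1111111000 Δ5=1111101000 | 5Δ
t=1: Δ0=1111101000 Δ1=0111101000 | 1Δ

5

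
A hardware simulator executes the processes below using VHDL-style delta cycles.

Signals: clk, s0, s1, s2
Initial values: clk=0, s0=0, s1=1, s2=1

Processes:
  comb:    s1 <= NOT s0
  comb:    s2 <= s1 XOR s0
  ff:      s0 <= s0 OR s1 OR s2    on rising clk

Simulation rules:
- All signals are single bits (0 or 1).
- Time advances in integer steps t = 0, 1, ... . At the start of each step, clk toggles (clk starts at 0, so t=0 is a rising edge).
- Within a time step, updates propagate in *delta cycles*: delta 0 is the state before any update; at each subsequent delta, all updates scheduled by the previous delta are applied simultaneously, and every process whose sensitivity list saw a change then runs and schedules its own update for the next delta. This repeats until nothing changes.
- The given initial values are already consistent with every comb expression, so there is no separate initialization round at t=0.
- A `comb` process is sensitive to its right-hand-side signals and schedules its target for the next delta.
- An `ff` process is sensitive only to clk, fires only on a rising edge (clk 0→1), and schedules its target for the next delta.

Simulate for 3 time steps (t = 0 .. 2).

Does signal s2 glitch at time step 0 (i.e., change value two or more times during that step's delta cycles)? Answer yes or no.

t=0 Δ0: s1=1 clk=0 s2=1 s0=0
  Δ1: clk:0→1
  Δ2: s0:0→1
  Δ3: s1:1→0, s2:1→0
  Δ4: s2:0→1
  (4Δ to stable)
t=1 Δ0: s1=0 clk=1 s2=1 s0=1
  Δ1: clk:1→0
  (1Δ to stable)
t=2 Δ0: s1=0 clk=0 s2=1 s0=1
  Δ1: clk:0→1
  (1Δ to stable)

yes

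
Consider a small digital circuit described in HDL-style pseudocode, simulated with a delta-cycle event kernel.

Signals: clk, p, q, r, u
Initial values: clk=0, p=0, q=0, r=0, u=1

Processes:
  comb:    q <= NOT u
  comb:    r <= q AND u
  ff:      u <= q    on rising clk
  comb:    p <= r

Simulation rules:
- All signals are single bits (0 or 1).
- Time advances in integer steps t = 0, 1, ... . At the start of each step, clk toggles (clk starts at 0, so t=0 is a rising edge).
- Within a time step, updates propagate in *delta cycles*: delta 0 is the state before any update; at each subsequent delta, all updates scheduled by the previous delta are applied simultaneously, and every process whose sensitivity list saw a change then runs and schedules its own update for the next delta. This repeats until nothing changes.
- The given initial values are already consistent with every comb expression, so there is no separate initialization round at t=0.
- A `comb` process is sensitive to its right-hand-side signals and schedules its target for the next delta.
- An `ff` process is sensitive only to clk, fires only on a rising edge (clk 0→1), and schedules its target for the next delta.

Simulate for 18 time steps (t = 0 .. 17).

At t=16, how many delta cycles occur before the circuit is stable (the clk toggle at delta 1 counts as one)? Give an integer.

3

t=0 Δ0: u=1 r=0 p=0 q=0 clk=0
  Δ1: clk:0→1
  Δ2: u:1→0
  Δ3: q:0→1
  (3Δ to stable)
t=1 Δ0: u=0 r=0 p=0 q=1 clk=1
  Δ1: clk:1→0
  (1Δ to stable)
t=2 Δ0: u=0 r=0 p=0 q=1 clk=0
  Δ1: clk:0→1
  Δ2: u:0→1
  Δ3: r:0→1, q:1→0
  Δ4: r:1→0, p:0→1
  Δ5: p:1→0
  (5Δ to stable)
t=3 Δ0: u=1 r=0 p=0 q=0 clk=1
  Δ1: clk:1→0
  (1Δ to stable)
t=4 Δ0: u=1 r=0 p=0 q=0 clk=0
  Δ1: clk:0→1
  Δ2: u:1→0
  Δ3: q:0→1
  (3Δ to stable)
t=5 Δ0: u=0 r=0 p=0 q=1 clk=1
  Δ1: clk:1→0
  (1Δ to stable)
t=6 Δ0: u=0 r=0 p=0 q=1 clk=0
  Δ1: clk:0→1
  Δ2: u:0→1
  Δ3: r:0→1, q:1→0
  Δ4: r:1→0, p:0→1
  Δ5: p:1→0
  (5Δ to stable)
t=7 Δ0: u=1 r=0 p=0 q=0 clk=1
  Δ1: clk:1→0
  (1Δ to stable)
t=8 Δ0: u=1 r=0 p=0 q=0 clk=0
  Δ1: clk:0→1
  Δ2: u:1→0
  Δ3: q:0→1
  (3Δ to stable)
t=9 Δ0: u=0 r=0 p=0 q=1 clk=1
  Δ1: clk:1→0
  (1Δ to stable)
t=10 Δ0: u=0 r=0 p=0 q=1 clk=0
  Δ1: clk:0→1
  Δ2: u:0→1
  Δ3: r:0→1, q:1→0
  Δ4: r:1→0, p:0→1
  Δ5: p:1→0
  (5Δ to stable)
t=11 Δ0: u=1 r=0 p=0 q=0 clk=1
  Δ1: clk:1→0
  (1Δ to stable)
t=12 Δ0: u=1 r=0 p=0 q=0 clk=0
  Δ1: clk:0→1
  Δ2: u:1→0
  Δ3: q:0→1
  (3Δ to stable)
t=13 Δ0: u=0 r=0 p=0 q=1 clk=1
  Δ1: clk:1→0
  (1Δ to stable)
t=14 Δ0: u=0 r=0 p=0 q=1 clk=0
  Δ1: clk:0→1
  Δ2: u:0→1
  Δ3: r:0→1, q:1→0
  Δ4: r:1→0, p:0→1
  Δ5: p:1→0
  (5Δ to stable)
t=15 Δ0: u=1 r=0 p=0 q=0 clk=1
  Δ1: clk:1→0
  (1Δ to stable)
t=16 Δ0: u=1 r=0 p=0 q=0 clk=0
  Δ1: clk:0→1
  Δ2: u:1→0
  Δ3: q:0→1
  (3Δ to stable)
t=17 Δ0: u=0 r=0 p=0 q=1 clk=1
  Δ1: clk:1→0
  (1Δ to stable)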